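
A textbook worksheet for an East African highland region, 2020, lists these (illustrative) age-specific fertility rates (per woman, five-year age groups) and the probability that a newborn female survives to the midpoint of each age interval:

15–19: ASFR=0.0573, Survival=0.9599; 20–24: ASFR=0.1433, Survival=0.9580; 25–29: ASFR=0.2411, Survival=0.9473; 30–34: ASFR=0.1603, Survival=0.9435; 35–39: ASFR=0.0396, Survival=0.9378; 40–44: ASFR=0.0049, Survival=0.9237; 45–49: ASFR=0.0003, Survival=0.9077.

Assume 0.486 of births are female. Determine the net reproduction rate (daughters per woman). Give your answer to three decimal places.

1.492

Proportion female at birth = 0.486.
Each age group contributes 5 × ASFR × survival:
  15–19: 5 × 0.0573 × 0.9599 = 0.27501
  20–24: 5 × 0.1433 × 0.9580 = 0.68641
  25–29: 5 × 0.2411 × 0.9473 = 1.14197
  30–34: 5 × 0.1603 × 0.9435 = 0.75622
  35–39: 5 × 0.0396 × 0.9378 = 0.18568
  40–44: 5 × 0.0049 × 0.9237 = 0.02263
  45–49: 5 × 0.0003 × 0.9077 = 0.00136
Sum = 3.06928
NRR = 0.486 × 3.06928 = 1.49167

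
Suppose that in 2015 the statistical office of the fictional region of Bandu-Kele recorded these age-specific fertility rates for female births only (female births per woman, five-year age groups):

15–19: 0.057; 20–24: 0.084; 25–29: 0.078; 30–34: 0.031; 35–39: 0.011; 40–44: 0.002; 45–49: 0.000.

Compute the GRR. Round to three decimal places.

Sum of female ASFRs = 0.057 + 0.084 + 0.078 + 0.031 + 0.011 + 0.002 + 0.000 = 0.263
GRR = 5 × 0.263 = 1.315

1.315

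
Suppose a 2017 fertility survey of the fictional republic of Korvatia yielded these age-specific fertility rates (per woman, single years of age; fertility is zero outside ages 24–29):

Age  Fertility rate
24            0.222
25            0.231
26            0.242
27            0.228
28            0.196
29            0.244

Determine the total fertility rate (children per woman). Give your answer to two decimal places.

1.36

Sum of ASFRs = 0.222 + 0.231 + 0.242 + 0.228 + 0.196 + 0.244 = 1.363
TFR = 1.363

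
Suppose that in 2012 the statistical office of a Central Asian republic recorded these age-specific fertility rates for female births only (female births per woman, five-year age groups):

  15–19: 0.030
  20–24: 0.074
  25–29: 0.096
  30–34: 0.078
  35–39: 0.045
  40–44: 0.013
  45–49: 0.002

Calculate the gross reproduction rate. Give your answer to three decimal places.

1.690

Sum of female ASFRs = 0.030 + 0.074 + 0.096 + 0.078 + 0.045 + 0.013 + 0.002 = 0.338
GRR = 5 × 0.338 = 1.69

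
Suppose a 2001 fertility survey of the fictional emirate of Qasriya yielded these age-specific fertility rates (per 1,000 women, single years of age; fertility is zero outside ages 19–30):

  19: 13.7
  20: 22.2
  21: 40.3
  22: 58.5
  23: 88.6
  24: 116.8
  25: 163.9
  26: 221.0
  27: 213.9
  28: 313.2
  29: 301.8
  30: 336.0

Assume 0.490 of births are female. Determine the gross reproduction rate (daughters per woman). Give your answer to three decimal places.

0.926

Proportion female at birth = 0.490.
Sum of ASFRs = 13.7 + 22.2 + 40.3 + 58.5 + 88.6 + 116.8 + 163.9 + 221.0 + 213.9 + 313.2 + 301.8 + 336.0 = 1889.9
TFR = 1889.9 / 1000 = 1.8899
GRR = 0.490 × 1.8899 = 0.92605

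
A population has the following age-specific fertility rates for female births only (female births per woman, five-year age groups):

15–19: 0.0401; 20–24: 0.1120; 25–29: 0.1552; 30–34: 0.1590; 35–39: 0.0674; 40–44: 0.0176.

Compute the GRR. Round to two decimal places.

Sum of female ASFRs = 0.0401 + 0.1120 + 0.1552 + 0.1590 + 0.0674 + 0.0176 = 0.5513
GRR = 5 × 0.5513 = 2.7565

2.76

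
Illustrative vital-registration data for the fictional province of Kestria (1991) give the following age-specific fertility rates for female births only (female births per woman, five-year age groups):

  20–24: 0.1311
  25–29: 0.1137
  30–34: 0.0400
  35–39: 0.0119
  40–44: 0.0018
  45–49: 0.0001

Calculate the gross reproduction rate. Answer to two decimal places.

1.49

Sum of female ASFRs = 0.1311 + 0.1137 + 0.0400 + 0.0119 + 0.0018 + 0.0001 = 0.2986
GRR = 5 × 0.2986 = 1.493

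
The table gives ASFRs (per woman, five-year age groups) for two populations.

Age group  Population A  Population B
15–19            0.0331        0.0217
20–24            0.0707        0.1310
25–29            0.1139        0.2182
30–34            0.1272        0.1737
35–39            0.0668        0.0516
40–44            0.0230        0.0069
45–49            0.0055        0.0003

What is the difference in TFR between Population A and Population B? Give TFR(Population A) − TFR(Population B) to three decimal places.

Population A:
  Sum of ASFRs = 0.0331 + 0.0707 + 0.1139 + 0.1272 + 0.0668 + 0.0230 + 0.0055 = 0.4402
  TFR = 5 × 0.4402 = 2.201
Population B:
  Sum of ASFRs = 0.0217 + 0.1310 + 0.2182 + 0.1737 + 0.0516 + 0.0069 + 0.0003 = 0.6034
  TFR = 5 × 0.6034 = 3.017
Difference = 2.201 − 3.017 = -0.816

-0.816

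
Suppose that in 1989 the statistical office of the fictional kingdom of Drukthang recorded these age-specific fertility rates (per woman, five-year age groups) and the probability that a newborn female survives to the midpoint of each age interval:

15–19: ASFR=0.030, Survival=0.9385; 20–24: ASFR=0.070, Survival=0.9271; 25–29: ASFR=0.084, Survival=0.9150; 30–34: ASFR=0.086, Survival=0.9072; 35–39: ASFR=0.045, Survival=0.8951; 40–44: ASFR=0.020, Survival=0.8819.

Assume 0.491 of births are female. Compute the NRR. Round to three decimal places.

Proportion female at birth = 0.491.
Weighting each age-specific rate by interval width and survival:
  15–19: 5 × 0.030 × 0.9385 = 0.14078
  20–24: 5 × 0.070 × 0.9271 = 0.32449
  25–29: 5 × 0.084 × 0.9150 = 0.38430
  30–34: 5 × 0.086 × 0.9072 = 0.39010
  35–39: 5 × 0.045 × 0.8951 = 0.20140
  40–44: 5 × 0.020 × 0.8819 = 0.08819
Sum = 1.52926
NRR = 0.491 × 1.52926 = 0.75087

0.751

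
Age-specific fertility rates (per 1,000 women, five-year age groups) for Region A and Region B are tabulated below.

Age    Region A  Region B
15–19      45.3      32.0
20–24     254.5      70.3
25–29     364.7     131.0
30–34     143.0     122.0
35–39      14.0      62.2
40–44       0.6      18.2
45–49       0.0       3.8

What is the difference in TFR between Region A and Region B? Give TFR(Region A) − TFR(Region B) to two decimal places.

Region A:
  Sum of ASFRs = 45.3 + 254.5 + 364.7 + 143.0 + 14.0 + 0.6 + 0.0 = 822.1
  TFR = 5 × 822.1 / 1000 = 4.1105
Region B:
  Sum of ASFRs = 32.0 + 70.3 + 131.0 + 122.0 + 62.2 + 18.2 + 3.8 = 439.5
  TFR = 5 × 439.5 / 1000 = 2.1975
Difference = 4.1105 − 2.1975 = 1.913

1.91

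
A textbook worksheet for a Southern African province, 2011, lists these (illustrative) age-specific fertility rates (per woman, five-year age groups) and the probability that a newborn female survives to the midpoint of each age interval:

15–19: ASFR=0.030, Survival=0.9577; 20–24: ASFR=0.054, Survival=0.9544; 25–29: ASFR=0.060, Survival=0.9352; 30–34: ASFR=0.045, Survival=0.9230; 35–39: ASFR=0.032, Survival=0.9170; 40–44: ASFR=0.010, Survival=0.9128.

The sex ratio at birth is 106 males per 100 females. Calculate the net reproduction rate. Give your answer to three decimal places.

Proportion female at birth = 100 / (100 + 106) = 0.48544.
Each age group contributes 5 × ASFR × survival:
  15–19: 5 × 0.030 × 0.9577 = 0.14366
  20–24: 5 × 0.054 × 0.9544 = 0.25769
  25–29: 5 × 0.060 × 0.9352 = 0.28056
  30–34: 5 × 0.045 × 0.9230 = 0.20768
  35–39: 5 × 0.032 × 0.9170 = 0.14672
  40–44: 5 × 0.010 × 0.9128 = 0.04564
Sum = 1.08195
NRR = 0.48544 × 1.08195 = 0.52522
An NRR under 1 implies long-run decline under these rates.

0.525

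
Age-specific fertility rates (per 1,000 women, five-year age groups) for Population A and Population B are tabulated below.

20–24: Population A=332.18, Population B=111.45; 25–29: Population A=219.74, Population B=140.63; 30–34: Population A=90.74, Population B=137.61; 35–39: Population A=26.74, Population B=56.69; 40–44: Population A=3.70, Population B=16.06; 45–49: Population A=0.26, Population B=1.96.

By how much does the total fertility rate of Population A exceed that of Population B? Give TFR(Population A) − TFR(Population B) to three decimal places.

1.045

Population A:
  Sum of ASFRs = 332.18 + 219.74 + 90.74 + 26.74 + 3.70 + 0.26 = 673.36
  TFR = 5 × 673.36 / 1000 = 3.3668
Population B:
  Sum of ASFRs = 111.45 + 140.63 + 137.61 + 56.69 + 16.06 + 1.96 = 464.40
  TFR = 5 × 464.40 / 1000 = 2.322
Difference = 3.3668 − 2.322 = 1.0448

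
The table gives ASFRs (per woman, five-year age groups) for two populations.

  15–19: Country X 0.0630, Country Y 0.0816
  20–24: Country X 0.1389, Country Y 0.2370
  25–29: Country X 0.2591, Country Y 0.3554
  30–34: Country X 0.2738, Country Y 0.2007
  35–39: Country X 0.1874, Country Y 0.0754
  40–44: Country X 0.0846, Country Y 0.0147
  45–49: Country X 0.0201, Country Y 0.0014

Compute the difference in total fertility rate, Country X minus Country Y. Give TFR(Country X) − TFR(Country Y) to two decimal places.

Country X:
  Sum of ASFRs = 0.0630 + 0.1389 + 0.2591 + 0.2738 + 0.1874 + 0.0846 + 0.0201 = 1.0269
  TFR = 5 × 1.0269 = 5.1345
Country Y:
  Sum of ASFRs = 0.0816 + 0.2370 + 0.3554 + 0.2007 + 0.0754 + 0.0147 + 0.0014 = 0.9662
  TFR = 5 × 0.9662 = 4.831
Difference = 5.1345 − 4.831 = 0.3035

0.30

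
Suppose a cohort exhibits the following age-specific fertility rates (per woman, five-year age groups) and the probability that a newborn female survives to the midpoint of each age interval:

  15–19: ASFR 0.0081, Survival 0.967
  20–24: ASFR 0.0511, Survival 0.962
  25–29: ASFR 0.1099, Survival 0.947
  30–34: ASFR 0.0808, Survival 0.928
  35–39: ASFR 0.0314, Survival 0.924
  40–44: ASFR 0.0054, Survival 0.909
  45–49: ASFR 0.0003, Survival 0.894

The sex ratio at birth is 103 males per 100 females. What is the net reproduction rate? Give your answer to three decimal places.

0.666

Proportion female at birth = 100 / (100 + 103) = 0.49261.
Per-age-group product (5 × ASFR × survival probability):
  15–19: 5 × 0.0081 × 0.967 = 0.03916
  20–24: 5 × 0.0511 × 0.962 = 0.24579
  25–29: 5 × 0.1099 × 0.947 = 0.52038
  30–34: 5 × 0.0808 × 0.928 = 0.37491
  35–39: 5 × 0.0314 × 0.924 = 0.14507
  40–44: 5 × 0.0054 × 0.909 = 0.02454
  45–49: 5 × 0.0003 × 0.894 = 0.00134
Sum = 1.35119
NRR = 0.49261 × 1.35119 = 0.66561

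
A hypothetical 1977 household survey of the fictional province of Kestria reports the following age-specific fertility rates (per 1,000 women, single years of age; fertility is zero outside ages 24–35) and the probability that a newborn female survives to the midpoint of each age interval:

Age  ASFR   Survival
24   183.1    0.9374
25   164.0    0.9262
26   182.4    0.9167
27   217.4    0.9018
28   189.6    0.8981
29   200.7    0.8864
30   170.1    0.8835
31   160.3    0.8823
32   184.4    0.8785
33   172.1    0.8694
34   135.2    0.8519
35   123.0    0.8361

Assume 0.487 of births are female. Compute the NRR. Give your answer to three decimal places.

Proportion female at birth = 0.487.
Per-age-group product (1 × ASFR × survival probability):
  24: 1 × 183.1/1000 × 0.9374 = 0.17164
  25: 1 × 164.0/1000 × 0.9262 = 0.15190
  26: 1 × 182.4/1000 × 0.9167 = 0.16721
  27: 1 × 217.4/1000 × 0.9018 = 0.19605
  28: 1 × 189.6/1000 × 0.8981 = 0.17028
  29: 1 × 200.7/1000 × 0.8864 = 0.17790
  30: 1 × 170.1/1000 × 0.8835 = 0.15028
  31: 1 × 160.3/1000 × 0.8823 = 0.14143
  32: 1 × 184.4/1000 × 0.8785 = 0.16200
  33: 1 × 172.1/1000 × 0.8694 = 0.14962
  34: 1 × 135.2/1000 × 0.8519 = 0.11518
  35: 1 × 123.0/1000 × 0.8361 = 0.10284
Sum = 1.85633
NRR = 0.487 × 1.85633 = 0.90403
With NRR below 1 the population is below replacement fertility.

0.904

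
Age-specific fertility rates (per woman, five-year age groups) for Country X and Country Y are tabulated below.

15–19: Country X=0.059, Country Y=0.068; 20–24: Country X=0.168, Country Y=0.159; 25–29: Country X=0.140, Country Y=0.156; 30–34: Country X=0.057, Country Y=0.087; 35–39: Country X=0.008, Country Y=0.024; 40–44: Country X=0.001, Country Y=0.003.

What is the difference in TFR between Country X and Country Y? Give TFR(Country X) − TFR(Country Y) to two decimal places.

Country X:
  Sum of ASFRs = 0.059 + 0.168 + 0.140 + 0.057 + 0.008 + 0.001 = 0.433
  TFR = 5 × 0.433 = 2.165
Country Y:
  Sum of ASFRs = 0.068 + 0.159 + 0.156 + 0.087 + 0.024 + 0.003 = 0.497
  TFR = 5 × 0.497 = 2.485
Difference = 2.165 − 2.485 = -0.32

-0.32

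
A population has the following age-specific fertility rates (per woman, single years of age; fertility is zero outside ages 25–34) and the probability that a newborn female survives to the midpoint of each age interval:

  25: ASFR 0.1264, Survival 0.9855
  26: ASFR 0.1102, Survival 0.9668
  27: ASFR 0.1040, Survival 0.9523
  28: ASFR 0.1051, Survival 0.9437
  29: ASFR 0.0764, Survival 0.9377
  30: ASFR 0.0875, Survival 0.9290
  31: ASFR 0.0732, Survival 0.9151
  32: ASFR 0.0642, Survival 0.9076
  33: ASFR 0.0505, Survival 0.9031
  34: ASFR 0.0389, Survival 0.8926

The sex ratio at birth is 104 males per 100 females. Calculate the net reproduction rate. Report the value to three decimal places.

Proportion female at birth = 100 / (100 + 104) = 0.49020.
Each age group contributes 1 × ASFR × survival:
  25: 1 × 0.1264 × 0.9855 = 0.12457
  26: 1 × 0.1102 × 0.9668 = 0.10654
  27: 1 × 0.1040 × 0.9523 = 0.09904
  28: 1 × 0.1051 × 0.9437 = 0.09918
  29: 1 × 0.0764 × 0.9377 = 0.07164
  30: 1 × 0.0875 × 0.9290 = 0.08129
  31: 1 × 0.0732 × 0.9151 = 0.06699
  32: 1 × 0.0642 × 0.9076 = 0.05827
  33: 1 × 0.0505 × 0.9031 = 0.04561
  34: 1 × 0.0389 × 0.8926 = 0.03472
Sum = 0.78785
NRR = 0.49020 × 0.78785 = 0.38620

0.386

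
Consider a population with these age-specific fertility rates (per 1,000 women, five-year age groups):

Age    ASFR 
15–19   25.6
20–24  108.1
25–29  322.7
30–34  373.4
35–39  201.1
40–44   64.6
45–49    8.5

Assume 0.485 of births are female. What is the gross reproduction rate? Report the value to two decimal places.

2.68

Proportion female at birth = 0.485.
Sum of ASFRs = 25.6 + 108.1 + 322.7 + 373.4 + 201.1 + 64.6 + 8.5 = 1104.0
TFR = 5 × 1104.0 / 1000 = 5.52
GRR = 0.485 × 5.52 = 2.67720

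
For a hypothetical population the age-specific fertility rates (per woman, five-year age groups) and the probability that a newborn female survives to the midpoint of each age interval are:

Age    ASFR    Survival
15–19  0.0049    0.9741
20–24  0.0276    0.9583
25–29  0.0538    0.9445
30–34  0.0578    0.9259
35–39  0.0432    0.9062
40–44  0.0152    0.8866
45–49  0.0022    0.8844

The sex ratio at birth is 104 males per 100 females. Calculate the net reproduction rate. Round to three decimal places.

Proportion female at birth = 100 / (100 + 104) = 0.49020.
Weighting each age-specific rate by interval width and survival:
  15–19: 5 × 0.0049 × 0.9741 = 0.02387
  20–24: 5 × 0.0276 × 0.9583 = 0.13225
  25–29: 5 × 0.0538 × 0.9445 = 0.25407
  30–34: 5 × 0.0578 × 0.9259 = 0.26759
  35–39: 5 × 0.0432 × 0.9062 = 0.19574
  40–44: 5 × 0.0152 × 0.8866 = 0.06738
  45–49: 5 × 0.0022 × 0.8844 = 0.00973
Sum = 0.95063
NRR = 0.49020 × 0.95063 = 0.46600

0.466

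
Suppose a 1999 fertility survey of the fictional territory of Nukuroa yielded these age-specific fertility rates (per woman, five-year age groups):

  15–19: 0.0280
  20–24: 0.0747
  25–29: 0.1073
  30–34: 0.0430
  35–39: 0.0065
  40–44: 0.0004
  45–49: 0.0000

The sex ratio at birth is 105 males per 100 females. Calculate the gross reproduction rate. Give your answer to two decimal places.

Proportion female at birth = 100 / (100 + 105) = 0.48780.
Sum of ASFRs = 0.0280 + 0.0747 + 0.1073 + 0.0430 + 0.0065 + 0.0004 + 0.0000 = 0.2599
TFR = 5 × 0.2599 = 1.2995
GRR = 0.48780 × 1.2995 = 0.63390

0.63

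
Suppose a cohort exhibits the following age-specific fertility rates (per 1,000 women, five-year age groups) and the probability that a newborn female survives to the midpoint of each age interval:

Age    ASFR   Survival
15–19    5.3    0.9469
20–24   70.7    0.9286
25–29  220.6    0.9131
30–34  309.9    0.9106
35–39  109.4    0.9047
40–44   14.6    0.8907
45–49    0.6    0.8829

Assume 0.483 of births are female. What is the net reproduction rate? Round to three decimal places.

Proportion female at birth = 0.483.
Per-age-group product (5 × ASFR × survival probability):
  15–19: 5 × 5.3/1000 × 0.9469 = 0.02509
  20–24: 5 × 70.7/1000 × 0.9286 = 0.32826
  25–29: 5 × 220.6/1000 × 0.9131 = 1.00715
  30–34: 5 × 309.9/1000 × 0.9106 = 1.41097
  35–39: 5 × 109.4/1000 × 0.9047 = 0.49487
  40–44: 5 × 14.6/1000 × 0.8907 = 0.06502
  45–49: 5 × 0.6/1000 × 0.8829 = 0.00265
Sum = 3.33401
NRR = 0.483 × 3.33401 = 1.61033
An NRR exceeding 1 indicates intrinsic growth under these rates.

1.610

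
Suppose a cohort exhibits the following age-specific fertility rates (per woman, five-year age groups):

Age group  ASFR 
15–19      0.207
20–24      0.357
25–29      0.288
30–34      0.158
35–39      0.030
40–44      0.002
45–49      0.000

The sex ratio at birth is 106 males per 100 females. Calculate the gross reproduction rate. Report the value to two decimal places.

Proportion female at birth = 100 / (100 + 106) = 0.48544.
Sum of ASFRs = 0.207 + 0.357 + 0.288 + 0.158 + 0.030 + 0.002 + 0.000 = 1.042
TFR = 5 × 1.042 = 5.21
GRR = 0.48544 × 5.21 = 2.52914

2.53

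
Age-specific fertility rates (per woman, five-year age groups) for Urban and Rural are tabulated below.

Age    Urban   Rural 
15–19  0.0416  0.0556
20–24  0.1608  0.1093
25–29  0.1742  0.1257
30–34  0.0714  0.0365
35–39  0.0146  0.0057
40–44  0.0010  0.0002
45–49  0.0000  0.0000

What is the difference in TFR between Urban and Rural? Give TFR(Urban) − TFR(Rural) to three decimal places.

0.653

Urban:
  Sum of ASFRs = 0.0416 + 0.1608 + 0.1742 + 0.0714 + 0.0146 + 0.0010 + 0.0000 = 0.4636
  TFR = 5 × 0.4636 = 2.318
Rural:
  Sum of ASFRs = 0.0556 + 0.1093 + 0.1257 + 0.0365 + 0.0057 + 0.0002 + 0.0000 = 0.3330
  TFR = 5 × 0.3330 = 1.665
Difference = 2.318 − 1.665 = 0.653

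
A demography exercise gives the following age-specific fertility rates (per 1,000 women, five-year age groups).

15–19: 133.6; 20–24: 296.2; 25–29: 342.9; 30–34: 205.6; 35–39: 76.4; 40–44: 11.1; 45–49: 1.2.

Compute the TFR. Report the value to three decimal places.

Sum of ASFRs = 133.6 + 296.2 + 342.9 + 205.6 + 76.4 + 11.1 + 1.2 = 1067.0
TFR = 5 × 1067.0 / 1000 = 5.335

5.335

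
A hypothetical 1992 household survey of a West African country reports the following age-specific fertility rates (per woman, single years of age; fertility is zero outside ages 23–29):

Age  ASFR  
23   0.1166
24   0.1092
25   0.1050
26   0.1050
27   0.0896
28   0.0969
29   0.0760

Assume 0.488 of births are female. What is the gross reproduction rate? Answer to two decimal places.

0.34

Proportion female at birth = 0.488.
Sum of ASFRs = 0.1166 + 0.1092 + 0.1050 + 0.1050 + 0.0896 + 0.0969 + 0.0760 = 0.6983
TFR = 0.6983
GRR = 0.488 × 0.6983 = 0.34077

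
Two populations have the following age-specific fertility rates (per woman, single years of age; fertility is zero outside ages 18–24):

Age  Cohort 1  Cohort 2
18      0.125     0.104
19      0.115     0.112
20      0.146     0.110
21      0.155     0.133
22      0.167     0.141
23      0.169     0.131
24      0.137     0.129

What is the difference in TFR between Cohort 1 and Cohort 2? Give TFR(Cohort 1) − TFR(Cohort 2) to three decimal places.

Cohort 1:
  Sum of ASFRs = 0.125 + 0.115 + 0.146 + 0.155 + 0.167 + 0.169 + 0.137 = 1.014
  TFR = 1.014
Cohort 2:
  Sum of ASFRs = 0.104 + 0.112 + 0.110 + 0.133 + 0.141 + 0.131 + 0.129 = 0.860
  TFR = 0.86
Difference = 1.014 − 0.86 = 0.154

0.154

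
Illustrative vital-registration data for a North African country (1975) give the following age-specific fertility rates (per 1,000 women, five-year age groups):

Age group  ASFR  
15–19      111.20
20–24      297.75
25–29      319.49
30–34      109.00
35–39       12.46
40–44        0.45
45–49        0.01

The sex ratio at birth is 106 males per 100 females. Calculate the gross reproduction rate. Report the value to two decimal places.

Proportion female at birth = 100 / (100 + 106) = 0.48544.
Sum of ASFRs = 111.20 + 297.75 + 319.49 + 109.00 + 12.46 + 0.45 + 0.01 = 850.36
TFR = 5 × 850.36 / 1000 = 4.2518
GRR = 0.48544 × 4.2518 = 2.06399

2.06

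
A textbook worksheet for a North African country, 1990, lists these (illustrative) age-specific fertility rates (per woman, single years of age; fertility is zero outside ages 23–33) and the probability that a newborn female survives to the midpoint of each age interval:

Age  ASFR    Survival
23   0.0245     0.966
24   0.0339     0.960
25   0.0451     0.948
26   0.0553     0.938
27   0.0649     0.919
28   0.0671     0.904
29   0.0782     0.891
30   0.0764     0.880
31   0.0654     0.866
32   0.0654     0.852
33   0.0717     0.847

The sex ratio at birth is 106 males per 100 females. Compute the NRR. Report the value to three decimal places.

Proportion female at birth = 100 / (100 + 106) = 0.48544.
Weighting each age-specific rate by interval width and survival:
  23: 1 × 0.0245 × 0.966 = 0.02367
  24: 1 × 0.0339 × 0.960 = 0.03254
  25: 1 × 0.0451 × 0.948 = 0.04275
  26: 1 × 0.0553 × 0.938 = 0.05187
  27: 1 × 0.0649 × 0.919 = 0.05964
  28: 1 × 0.0671 × 0.904 = 0.06066
  29: 1 × 0.0782 × 0.891 = 0.06968
  30: 1 × 0.0764 × 0.880 = 0.06723
  31: 1 × 0.0654 × 0.866 = 0.05664
  32: 1 × 0.0654 × 0.852 = 0.05572
  33: 1 × 0.0717 × 0.847 = 0.06073
Sum = 0.58113
NRR = 0.48544 × 0.58113 = 0.28210

0.282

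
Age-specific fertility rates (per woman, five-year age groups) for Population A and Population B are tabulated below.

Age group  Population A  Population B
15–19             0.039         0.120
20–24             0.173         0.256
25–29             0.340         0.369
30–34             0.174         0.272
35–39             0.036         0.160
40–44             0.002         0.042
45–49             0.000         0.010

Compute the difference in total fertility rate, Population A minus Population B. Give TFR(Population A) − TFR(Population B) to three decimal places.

-2.325

Population A:
  Sum of ASFRs = 0.039 + 0.173 + 0.340 + 0.174 + 0.036 + 0.002 + 0.000 = 0.764
  TFR = 5 × 0.764 = 3.82
Population B:
  Sum of ASFRs = 0.120 + 0.256 + 0.369 + 0.272 + 0.160 + 0.042 + 0.010 = 1.229
  TFR = 5 × 1.229 = 6.145
Difference = 3.82 − 6.145 = -2.325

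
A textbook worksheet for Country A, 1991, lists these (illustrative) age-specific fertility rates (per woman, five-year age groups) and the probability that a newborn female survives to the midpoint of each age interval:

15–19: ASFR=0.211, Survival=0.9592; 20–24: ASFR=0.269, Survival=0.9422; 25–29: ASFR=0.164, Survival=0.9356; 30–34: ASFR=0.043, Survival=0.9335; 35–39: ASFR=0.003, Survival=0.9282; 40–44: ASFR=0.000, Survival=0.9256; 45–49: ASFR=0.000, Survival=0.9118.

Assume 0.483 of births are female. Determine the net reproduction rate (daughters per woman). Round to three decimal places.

Proportion female at birth = 0.483.
Weighting each age-specific rate by interval width and survival:
  15–19: 5 × 0.211 × 0.9592 = 1.01196
  20–24: 5 × 0.269 × 0.9422 = 1.26726
  25–29: 5 × 0.164 × 0.9356 = 0.76719
  30–34: 5 × 0.043 × 0.9335 = 0.20070
  35–39: 5 × 0.003 × 0.9282 = 0.01392
  40–44: 5 × 0.000 × 0.9256 = 0.00000
  45–49: 5 × 0.000 × 0.9118 = 0.00000
Sum = 3.26103
NRR = 0.483 × 3.26103 = 1.57508
With NRR above 1 the population is above replacement fertility.

1.575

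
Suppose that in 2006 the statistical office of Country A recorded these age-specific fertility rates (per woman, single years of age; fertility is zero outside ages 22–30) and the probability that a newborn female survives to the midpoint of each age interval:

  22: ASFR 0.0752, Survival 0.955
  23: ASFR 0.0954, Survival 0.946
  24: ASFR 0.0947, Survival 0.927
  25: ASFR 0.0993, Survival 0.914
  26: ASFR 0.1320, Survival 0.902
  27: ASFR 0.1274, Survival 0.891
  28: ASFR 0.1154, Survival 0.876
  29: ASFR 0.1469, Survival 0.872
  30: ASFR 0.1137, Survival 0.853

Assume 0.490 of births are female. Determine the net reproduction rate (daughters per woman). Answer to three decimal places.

Proportion female at birth = 0.490.
Survival-weighted fertility by age (1·fₓ·Sₓ):
  22: 1 × 0.0752 × 0.955 = 0.07182
  23: 1 × 0.0954 × 0.946 = 0.09025
  24: 1 × 0.0947 × 0.927 = 0.08779
  25: 1 × 0.0993 × 0.914 = 0.09076
  26: 1 × 0.1320 × 0.902 = 0.11906
  27: 1 × 0.1274 × 0.891 = 0.11351
  28: 1 × 0.1154 × 0.876 = 0.10109
  29: 1 × 0.1469 × 0.872 = 0.12810
  30: 1 × 0.1137 × 0.853 = 0.09699
Sum = 0.89937
NRR = 0.490 × 0.89937 = 0.44069

0.441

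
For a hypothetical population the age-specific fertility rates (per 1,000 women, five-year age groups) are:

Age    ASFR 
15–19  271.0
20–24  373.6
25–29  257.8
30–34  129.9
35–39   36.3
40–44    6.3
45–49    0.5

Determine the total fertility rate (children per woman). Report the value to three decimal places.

5.377

Sum of ASFRs = 271.0 + 373.6 + 257.8 + 129.9 + 36.3 + 6.3 + 0.5 = 1075.4
TFR = 5 × 1075.4 / 1000 = 5.377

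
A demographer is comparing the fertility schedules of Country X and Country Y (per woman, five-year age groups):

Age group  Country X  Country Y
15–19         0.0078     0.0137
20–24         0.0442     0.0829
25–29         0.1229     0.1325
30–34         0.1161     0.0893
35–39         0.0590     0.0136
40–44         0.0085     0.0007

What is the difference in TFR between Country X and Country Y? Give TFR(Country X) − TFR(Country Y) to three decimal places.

0.129

Country X:
  Sum of ASFRs = 0.0078 + 0.0442 + 0.1229 + 0.1161 + 0.0590 + 0.0085 = 0.3585
  TFR = 5 × 0.3585 = 1.7925
Country Y:
  Sum of ASFRs = 0.0137 + 0.0829 + 0.1325 + 0.0893 + 0.0136 + 0.0007 = 0.3327
  TFR = 5 × 0.3327 = 1.6635
Difference = 1.7925 − 1.6635 = 0.129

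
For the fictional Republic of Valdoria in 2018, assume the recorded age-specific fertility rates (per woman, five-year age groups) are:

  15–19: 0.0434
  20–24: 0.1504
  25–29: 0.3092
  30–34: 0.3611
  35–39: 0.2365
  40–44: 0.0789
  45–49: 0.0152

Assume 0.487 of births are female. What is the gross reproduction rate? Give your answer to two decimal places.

2.91

Proportion female at birth = 0.487.
Sum of ASFRs = 0.0434 + 0.1504 + 0.3092 + 0.3611 + 0.2365 + 0.0789 + 0.0152 = 1.1947
TFR = 5 × 1.1947 = 5.9735
GRR = 0.487 × 5.9735 = 2.90909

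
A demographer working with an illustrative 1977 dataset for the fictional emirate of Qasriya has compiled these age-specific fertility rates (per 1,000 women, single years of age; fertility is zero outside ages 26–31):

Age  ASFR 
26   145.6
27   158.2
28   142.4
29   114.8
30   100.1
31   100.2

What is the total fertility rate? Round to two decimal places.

0.76

Sum of ASFRs = 145.6 + 158.2 + 142.4 + 114.8 + 100.1 + 100.2 = 761.3
TFR = 761.3 / 1000 = 0.7613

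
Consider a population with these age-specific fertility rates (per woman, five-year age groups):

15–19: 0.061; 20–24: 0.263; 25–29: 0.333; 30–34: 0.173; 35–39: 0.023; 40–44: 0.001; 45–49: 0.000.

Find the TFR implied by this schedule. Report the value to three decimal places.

4.270

Sum of ASFRs = 0.061 + 0.263 + 0.333 + 0.173 + 0.023 + 0.001 + 0.000 = 0.854
TFR = 5 × 0.854 = 4.27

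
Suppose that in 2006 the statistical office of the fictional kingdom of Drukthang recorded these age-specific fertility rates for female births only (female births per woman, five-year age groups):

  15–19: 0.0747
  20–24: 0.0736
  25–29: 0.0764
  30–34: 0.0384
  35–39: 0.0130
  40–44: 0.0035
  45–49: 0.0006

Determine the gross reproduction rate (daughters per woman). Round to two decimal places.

Sum of female ASFRs = 0.0747 + 0.0736 + 0.0764 + 0.0384 + 0.0130 + 0.0035 + 0.0006 = 0.2802
GRR = 5 × 0.2802 = 1.401

1.40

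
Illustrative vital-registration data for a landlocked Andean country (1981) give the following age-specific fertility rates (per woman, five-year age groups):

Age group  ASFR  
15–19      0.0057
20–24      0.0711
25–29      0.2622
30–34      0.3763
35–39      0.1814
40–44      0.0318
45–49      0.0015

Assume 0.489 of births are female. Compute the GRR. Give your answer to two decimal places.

2.27

Proportion female at birth = 0.489.
Sum of ASFRs = 0.0057 + 0.0711 + 0.2622 + 0.3763 + 0.1814 + 0.0318 + 0.0015 = 0.9300
TFR = 5 × 0.9300 = 4.65
GRR = 0.489 × 4.65 = 2.27385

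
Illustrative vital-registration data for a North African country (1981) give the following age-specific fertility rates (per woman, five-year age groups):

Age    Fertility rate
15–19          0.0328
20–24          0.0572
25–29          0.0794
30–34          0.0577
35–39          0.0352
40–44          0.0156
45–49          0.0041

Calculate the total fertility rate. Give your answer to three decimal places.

1.410

Sum of ASFRs = 0.0328 + 0.0572 + 0.0794 + 0.0577 + 0.0352 + 0.0156 + 0.0041 = 0.2820
TFR = 5 × 0.2820 = 1.41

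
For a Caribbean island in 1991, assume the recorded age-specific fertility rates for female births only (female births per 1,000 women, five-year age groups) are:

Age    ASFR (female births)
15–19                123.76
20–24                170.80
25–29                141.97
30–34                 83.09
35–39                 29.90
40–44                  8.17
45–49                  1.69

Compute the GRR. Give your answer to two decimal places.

Sum of female ASFRs = 123.76 + 170.80 + 141.97 + 83.09 + 29.90 + 8.17 + 1.69 = 559.38
GRR = 5 × 559.38 / 1000 = 2.7969

2.80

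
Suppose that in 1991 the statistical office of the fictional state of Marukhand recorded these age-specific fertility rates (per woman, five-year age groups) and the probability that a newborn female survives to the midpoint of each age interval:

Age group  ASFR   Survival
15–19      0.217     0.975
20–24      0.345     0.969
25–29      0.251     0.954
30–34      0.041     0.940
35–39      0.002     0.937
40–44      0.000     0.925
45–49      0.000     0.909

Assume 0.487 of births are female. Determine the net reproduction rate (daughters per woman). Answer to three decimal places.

2.011

Proportion female at birth = 0.487.
Weighting each age-specific rate by interval width and survival:
  15–19: 5 × 0.217 × 0.975 = 1.05788
  20–24: 5 × 0.345 × 0.969 = 1.67153
  25–29: 5 × 0.251 × 0.954 = 1.19727
  30–34: 5 × 0.041 × 0.940 = 0.19270
  35–39: 5 × 0.002 × 0.937 = 0.00937
  40–44: 5 × 0.000 × 0.925 = 0.00000
  45–49: 5 × 0.000 × 0.909 = 0.00000
Sum = 4.12875
NRR = 0.487 × 4.12875 = 2.01070
An NRR exceeding 1 indicates intrinsic growth under these rates.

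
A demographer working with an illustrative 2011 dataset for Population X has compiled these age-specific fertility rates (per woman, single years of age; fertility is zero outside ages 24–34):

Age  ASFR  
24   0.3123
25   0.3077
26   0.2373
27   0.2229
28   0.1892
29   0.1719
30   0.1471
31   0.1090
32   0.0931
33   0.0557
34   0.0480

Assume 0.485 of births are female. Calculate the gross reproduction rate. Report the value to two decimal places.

Proportion female at birth = 0.485.
Sum of ASFRs = 0.3123 + 0.3077 + 0.2373 + 0.2229 + 0.1892 + 0.1719 + 0.1471 + 0.1090 + 0.0931 + 0.0557 + 0.0480 = 1.8942
TFR = 1.8942
GRR = 0.485 × 1.8942 = 0.91869

0.92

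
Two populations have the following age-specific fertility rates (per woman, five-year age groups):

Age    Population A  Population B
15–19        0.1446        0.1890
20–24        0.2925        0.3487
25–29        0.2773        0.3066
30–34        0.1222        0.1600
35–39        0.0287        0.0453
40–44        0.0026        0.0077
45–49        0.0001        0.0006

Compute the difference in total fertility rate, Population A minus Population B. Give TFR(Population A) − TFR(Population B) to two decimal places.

-0.95

Population A:
  Sum of ASFRs = 0.1446 + 0.2925 + 0.2773 + 0.1222 + 0.0287 + 0.0026 + 0.0001 = 0.8680
  TFR = 5 × 0.8680 = 4.34
Population B:
  Sum of ASFRs = 0.1890 + 0.3487 + 0.3066 + 0.1600 + 0.0453 + 0.0077 + 0.0006 = 1.0579
  TFR = 5 × 1.0579 = 5.2895
Difference = 4.34 − 5.2895 = -0.9495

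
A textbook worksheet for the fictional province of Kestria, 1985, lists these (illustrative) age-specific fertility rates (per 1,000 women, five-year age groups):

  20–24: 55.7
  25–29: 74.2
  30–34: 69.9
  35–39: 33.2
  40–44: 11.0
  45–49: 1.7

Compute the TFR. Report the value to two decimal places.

Sum of ASFRs = 55.7 + 74.2 + 69.9 + 33.2 + 11.0 + 1.7 = 245.7
TFR = 5 × 245.7 / 1000 = 1.2285

1.23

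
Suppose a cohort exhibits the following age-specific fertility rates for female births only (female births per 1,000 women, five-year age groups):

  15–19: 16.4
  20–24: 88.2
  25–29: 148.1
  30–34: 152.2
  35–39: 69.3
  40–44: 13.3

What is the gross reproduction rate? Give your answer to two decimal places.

2.44

Sum of female ASFRs = 16.4 + 88.2 + 148.1 + 152.2 + 69.3 + 13.3 = 487.5
GRR = 5 × 487.5 / 1000 = 2.4375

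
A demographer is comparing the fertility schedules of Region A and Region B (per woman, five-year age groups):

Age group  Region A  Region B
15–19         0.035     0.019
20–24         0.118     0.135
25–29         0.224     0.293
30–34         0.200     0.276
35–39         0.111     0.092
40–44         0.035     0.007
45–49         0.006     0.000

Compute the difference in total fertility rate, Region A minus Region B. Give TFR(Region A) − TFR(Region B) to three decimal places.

Region A:
  Sum of ASFRs = 0.035 + 0.118 + 0.224 + 0.200 + 0.111 + 0.035 + 0.006 = 0.729
  TFR = 5 × 0.729 = 3.645
Region B:
  Sum of ASFRs = 0.019 + 0.135 + 0.293 + 0.276 + 0.092 + 0.007 + 0.000 = 0.822
  TFR = 5 × 0.822 = 4.11
Difference = 3.645 − 4.11 = -0.465

-0.465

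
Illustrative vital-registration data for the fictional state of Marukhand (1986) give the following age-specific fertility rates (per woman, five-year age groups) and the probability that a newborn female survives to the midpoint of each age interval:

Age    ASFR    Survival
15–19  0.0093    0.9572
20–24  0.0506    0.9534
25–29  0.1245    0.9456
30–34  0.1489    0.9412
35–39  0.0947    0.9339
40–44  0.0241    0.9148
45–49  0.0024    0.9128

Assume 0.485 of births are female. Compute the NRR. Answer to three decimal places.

1.037

Proportion female at birth = 0.485.
Survival-weighted fertility by age (5·fₓ·Sₓ):
  15–19: 5 × 0.0093 × 0.9572 = 0.04451
  20–24: 5 × 0.0506 × 0.9534 = 0.24121
  25–29: 5 × 0.1245 × 0.9456 = 0.58864
  30–34: 5 × 0.1489 × 0.9412 = 0.70072
  35–39: 5 × 0.0947 × 0.9339 = 0.44220
  40–44: 5 × 0.0241 × 0.9148 = 0.11023
  45–49: 5 × 0.0024 × 0.9128 = 0.01095
Sum = 2.13846
NRR = 0.485 × 2.13846 = 1.03715
An NRR exceeding 1 indicates intrinsic growth under these rates.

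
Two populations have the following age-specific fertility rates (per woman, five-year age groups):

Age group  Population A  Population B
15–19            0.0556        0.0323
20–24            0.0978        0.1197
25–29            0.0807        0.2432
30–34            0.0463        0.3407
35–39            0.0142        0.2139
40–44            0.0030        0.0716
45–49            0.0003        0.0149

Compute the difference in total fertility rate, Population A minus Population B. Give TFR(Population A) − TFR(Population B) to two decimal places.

Population A:
  Sum of ASFRs = 0.0556 + 0.0978 + 0.0807 + 0.0463 + 0.0142 + 0.0030 + 0.0003 = 0.2979
  TFR = 5 × 0.2979 = 1.4895
Population B:
  Sum of ASFRs = 0.0323 + 0.1197 + 0.2432 + 0.3407 + 0.2139 + 0.0716 + 0.0149 = 1.0363
  TFR = 5 × 1.0363 = 5.1815
Difference = 1.4895 − 5.1815 = -3.692

-3.69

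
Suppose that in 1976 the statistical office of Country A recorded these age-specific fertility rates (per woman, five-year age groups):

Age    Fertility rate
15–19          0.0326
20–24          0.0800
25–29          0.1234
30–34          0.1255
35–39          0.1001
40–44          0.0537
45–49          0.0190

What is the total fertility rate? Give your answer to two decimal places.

Sum of ASFRs = 0.0326 + 0.0800 + 0.1234 + 0.1255 + 0.1001 + 0.0537 + 0.0190 = 0.5343
TFR = 5 × 0.5343 = 2.6715

2.67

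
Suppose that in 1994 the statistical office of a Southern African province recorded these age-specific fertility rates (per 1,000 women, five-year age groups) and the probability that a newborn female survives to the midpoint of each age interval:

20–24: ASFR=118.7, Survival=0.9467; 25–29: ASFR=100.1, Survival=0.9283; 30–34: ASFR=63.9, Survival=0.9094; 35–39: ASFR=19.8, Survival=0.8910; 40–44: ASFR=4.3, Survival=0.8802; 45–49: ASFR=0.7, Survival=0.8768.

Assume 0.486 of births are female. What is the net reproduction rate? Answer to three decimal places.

Proportion female at birth = 0.486.
Survival-weighted fertility by age (5·fₓ·Sₓ):
  20–24: 5 × 118.7/1000 × 0.9467 = 0.56187
  25–29: 5 × 100.1/1000 × 0.9283 = 0.46461
  30–34: 5 × 63.9/1000 × 0.9094 = 0.29055
  35–39: 5 × 19.8/1000 × 0.8910 = 0.08821
  40–44: 5 × 4.3/1000 × 0.8802 = 0.01892
  45–49: 5 × 0.7/1000 × 0.8768 = 0.00307
Sum = 1.42723
NRR = 0.486 × 1.42723 = 0.69363

0.694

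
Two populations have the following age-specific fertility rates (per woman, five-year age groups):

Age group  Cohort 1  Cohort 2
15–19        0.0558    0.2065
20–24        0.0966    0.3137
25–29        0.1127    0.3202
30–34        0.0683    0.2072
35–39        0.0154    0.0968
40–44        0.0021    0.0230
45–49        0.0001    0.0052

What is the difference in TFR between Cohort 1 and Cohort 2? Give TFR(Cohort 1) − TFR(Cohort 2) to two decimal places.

-4.11

Cohort 1:
  Sum of ASFRs = 0.0558 + 0.0966 + 0.1127 + 0.0683 + 0.0154 + 0.0021 + 0.0001 = 0.3510
  TFR = 5 × 0.3510 = 1.755
Cohort 2:
  Sum of ASFRs = 0.2065 + 0.3137 + 0.3202 + 0.2072 + 0.0968 + 0.0230 + 0.0052 = 1.1726
  TFR = 5 × 1.1726 = 5.863
Difference = 1.755 − 5.863 = -4.108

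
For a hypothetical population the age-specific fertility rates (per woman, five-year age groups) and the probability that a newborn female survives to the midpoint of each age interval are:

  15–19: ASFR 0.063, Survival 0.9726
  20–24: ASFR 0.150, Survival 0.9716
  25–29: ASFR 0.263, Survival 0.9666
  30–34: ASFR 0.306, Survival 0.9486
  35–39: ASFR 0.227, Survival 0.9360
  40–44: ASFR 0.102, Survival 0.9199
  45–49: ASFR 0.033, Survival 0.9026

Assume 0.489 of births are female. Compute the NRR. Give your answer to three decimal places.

2.659

Proportion female at birth = 0.489.
Survival-weighted fertility by age (5·fₓ·Sₓ):
  15–19: 5 × 0.063 × 0.9726 = 0.30637
  20–24: 5 × 0.150 × 0.9716 = 0.72870
  25–29: 5 × 0.263 × 0.9666 = 1.27108
  30–34: 5 × 0.306 × 0.9486 = 1.45136
  35–39: 5 × 0.227 × 0.9360 = 1.06236
  40–44: 5 × 0.102 × 0.9199 = 0.46915
  45–49: 5 × 0.033 × 0.9026 = 0.14893
Sum = 5.43795
NRR = 0.489 × 5.43795 = 2.65916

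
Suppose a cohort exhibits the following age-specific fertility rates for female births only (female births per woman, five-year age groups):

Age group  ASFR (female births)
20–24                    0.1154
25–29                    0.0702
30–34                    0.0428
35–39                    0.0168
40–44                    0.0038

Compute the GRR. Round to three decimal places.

Sum of female ASFRs = 0.1154 + 0.0702 + 0.0428 + 0.0168 + 0.0038 = 0.2490
GRR = 5 × 0.2490 = 1.245

1.245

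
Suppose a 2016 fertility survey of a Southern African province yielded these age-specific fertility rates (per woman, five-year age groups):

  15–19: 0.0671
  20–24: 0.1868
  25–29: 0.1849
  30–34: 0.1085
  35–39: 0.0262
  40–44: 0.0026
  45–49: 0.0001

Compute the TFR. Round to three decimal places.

Sum of ASFRs = 0.0671 + 0.1868 + 0.1849 + 0.1085 + 0.0262 + 0.0026 + 0.0001 = 0.5762
TFR = 5 × 0.5762 = 2.881

2.881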